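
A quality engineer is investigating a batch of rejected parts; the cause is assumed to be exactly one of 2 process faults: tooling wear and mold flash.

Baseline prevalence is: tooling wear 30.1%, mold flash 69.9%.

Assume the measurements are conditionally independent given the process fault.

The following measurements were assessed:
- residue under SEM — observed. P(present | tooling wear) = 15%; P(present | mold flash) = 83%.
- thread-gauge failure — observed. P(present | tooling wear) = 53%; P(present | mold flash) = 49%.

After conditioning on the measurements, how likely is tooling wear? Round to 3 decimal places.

0.078

By Bayes' rule with conditional independence, the unnormalized weight for each hypothesis is prior × ∏ likelihoods:
  tooling wear: 0.301 × 0.15 × 0.53 = 0.023929
  mold flash: 0.699 × 0.83 × 0.49 = 0.28428
Normalizing constant Z = 0.023929 + 0.28428 = 0.30821.
P(tooling wear | evidence) = 0.023929 / 0.30821 ≈ 0.078.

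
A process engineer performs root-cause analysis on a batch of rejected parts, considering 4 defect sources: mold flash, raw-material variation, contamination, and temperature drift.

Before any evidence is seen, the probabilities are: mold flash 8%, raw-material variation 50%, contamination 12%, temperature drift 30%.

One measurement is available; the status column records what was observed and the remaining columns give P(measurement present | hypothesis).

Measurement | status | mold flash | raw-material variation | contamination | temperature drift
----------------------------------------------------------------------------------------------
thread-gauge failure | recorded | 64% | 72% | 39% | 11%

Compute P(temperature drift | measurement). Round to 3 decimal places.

For each hypothesis, the unnormalized posterior weight is prior × likelihood:
  mold flash: 0.08 × 0.64 = 0.0512
  raw-material variation: 0.50 × 0.72 = 0.36
  contamination: 0.12 × 0.39 = 0.0468
  temperature drift: 0.30 × 0.11 = 0.033
Marginal likelihood of the evidence = 0.491.
P(temperature drift | evidence) = 0.033 / 0.491 ≈ 0.067.

0.067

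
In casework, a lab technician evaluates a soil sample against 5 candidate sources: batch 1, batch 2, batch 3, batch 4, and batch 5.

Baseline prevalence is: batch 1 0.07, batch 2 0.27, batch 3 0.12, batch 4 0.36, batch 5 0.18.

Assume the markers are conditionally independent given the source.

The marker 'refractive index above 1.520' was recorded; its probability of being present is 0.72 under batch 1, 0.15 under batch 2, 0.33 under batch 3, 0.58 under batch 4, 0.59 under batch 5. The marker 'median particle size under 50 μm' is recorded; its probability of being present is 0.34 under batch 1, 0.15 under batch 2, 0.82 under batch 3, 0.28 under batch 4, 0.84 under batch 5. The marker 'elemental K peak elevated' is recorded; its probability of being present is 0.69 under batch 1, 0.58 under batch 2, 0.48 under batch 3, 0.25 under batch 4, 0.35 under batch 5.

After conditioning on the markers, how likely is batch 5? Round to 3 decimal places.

Multiply each prior by the joint likelihood of the marker pattern:
  batch 1: 0.07 × 0.72 × 0.34 × 0.69 = 0.011824
  batch 2: 0.27 × 0.15 × 0.15 × 0.58 = 0.0035235
  batch 3: 0.12 × 0.33 × 0.82 × 0.48 = 0.015587
  batch 4: 0.36 × 0.58 × 0.28 × 0.25 = 0.014616
  batch 5: 0.18 × 0.59 × 0.84 × 0.35 = 0.031223
Normalizing constant Z = 0.011824 + 0.0035235 + 0.015587 + 0.014616 + 0.031223 = 0.076773.
P(batch 5 | evidence) = 0.031223 / 0.076773 ≈ 0.407.

0.407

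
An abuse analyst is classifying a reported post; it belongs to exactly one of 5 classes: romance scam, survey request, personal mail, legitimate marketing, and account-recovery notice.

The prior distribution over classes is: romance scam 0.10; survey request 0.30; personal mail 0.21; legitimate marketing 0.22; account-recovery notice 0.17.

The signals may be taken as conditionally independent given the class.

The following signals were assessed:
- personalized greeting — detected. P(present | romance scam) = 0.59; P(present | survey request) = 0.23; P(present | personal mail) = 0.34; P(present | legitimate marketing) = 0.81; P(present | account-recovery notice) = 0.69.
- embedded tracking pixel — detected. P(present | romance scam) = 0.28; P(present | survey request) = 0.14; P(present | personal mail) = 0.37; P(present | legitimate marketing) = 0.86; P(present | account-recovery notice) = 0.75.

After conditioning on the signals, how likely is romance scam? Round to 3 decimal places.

0.056

For each hypothesis, the unnormalized posterior weight is prior × product of the signal likelihoods:
  romance scam: 0.10 × 0.59 × 0.28 = 0.01652
  survey request: 0.30 × 0.23 × 0.14 = 0.00966
  personal mail: 0.21 × 0.34 × 0.37 = 0.026418
  legitimate marketing: 0.22 × 0.81 × 0.86 = 0.15325
  account-recovery notice: 0.17 × 0.69 × 0.75 = 0.087975
Normalizing constant Z = 0.01652 + 0.00966 + 0.026418 + 0.15325 + 0.087975 = 0.29383.
P(romance scam | evidence) = 0.01652 / 0.29383 ≈ 0.056.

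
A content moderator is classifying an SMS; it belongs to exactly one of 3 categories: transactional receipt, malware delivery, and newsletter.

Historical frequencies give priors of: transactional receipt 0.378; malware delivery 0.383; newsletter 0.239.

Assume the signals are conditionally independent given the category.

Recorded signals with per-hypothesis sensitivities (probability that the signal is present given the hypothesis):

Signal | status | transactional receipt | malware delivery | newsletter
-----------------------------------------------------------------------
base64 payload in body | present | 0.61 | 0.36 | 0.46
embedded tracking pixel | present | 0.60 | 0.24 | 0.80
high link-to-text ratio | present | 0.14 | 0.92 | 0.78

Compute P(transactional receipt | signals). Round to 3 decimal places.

0.164

By Bayes' rule with conditional independence, the unnormalized weight for each hypothesis is prior × ∏ likelihoods:
  transactional receipt: 0.378 × 0.61 × 0.60 × 0.14 = 0.019369
  malware delivery: 0.383 × 0.36 × 0.24 × 0.92 = 0.030444
  newsletter: 0.239 × 0.46 × 0.80 × 0.78 = 0.068603
Normalizing constant Z = 0.019369 + 0.030444 + 0.068603 = 0.11842.
P(transactional receipt | evidence) = 0.019369 / 0.11842 ≈ 0.164.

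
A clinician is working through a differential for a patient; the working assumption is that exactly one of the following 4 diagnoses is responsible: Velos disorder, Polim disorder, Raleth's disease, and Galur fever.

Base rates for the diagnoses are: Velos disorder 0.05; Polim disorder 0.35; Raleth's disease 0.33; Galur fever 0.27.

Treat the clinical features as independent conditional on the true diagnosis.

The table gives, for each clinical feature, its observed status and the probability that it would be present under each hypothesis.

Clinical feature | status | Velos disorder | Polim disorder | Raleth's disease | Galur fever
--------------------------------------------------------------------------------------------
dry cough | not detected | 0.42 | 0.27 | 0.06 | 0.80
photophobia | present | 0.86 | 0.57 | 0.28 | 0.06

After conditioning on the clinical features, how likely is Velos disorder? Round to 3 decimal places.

Multiply each prior by the joint likelihood of the clinical feature pattern (using 1 − P(present | H) for each absent clinical feature):
  Velos disorder: 0.05 × (1 − 0.42) × 0.86 = 0.02494
  Polim disorder: 0.35 × (1 − 0.27) × 0.57 = 0.14563
  Raleth's disease: 0.33 × (1 − 0.06) × 0.28 = 0.086856
  Galur fever: 0.27 × (1 − 0.80) × 0.06 = 0.00324
The unnormalized weights sum to 0.26067.
P(Velos disorder | evidence) = 0.02494 / 0.26067 ≈ 0.096.

0.096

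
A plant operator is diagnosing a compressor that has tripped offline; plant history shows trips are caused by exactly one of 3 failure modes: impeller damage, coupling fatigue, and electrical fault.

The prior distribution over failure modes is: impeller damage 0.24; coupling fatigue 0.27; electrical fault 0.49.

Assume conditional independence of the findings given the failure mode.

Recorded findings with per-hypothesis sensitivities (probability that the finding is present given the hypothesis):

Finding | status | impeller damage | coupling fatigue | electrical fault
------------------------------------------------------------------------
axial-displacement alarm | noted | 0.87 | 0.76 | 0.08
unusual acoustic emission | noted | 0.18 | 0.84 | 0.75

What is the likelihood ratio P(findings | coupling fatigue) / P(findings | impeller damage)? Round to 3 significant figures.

Take the product of per-finding likelihoods under each hypothesis, then divide.
  coupling fatigue: 0.76 × 0.84 = 0.6384
  impeller damage: 0.87 × 0.18 = 0.1566
Bayes factor = 0.6384 / 0.1566 ≈ 4.08

4.08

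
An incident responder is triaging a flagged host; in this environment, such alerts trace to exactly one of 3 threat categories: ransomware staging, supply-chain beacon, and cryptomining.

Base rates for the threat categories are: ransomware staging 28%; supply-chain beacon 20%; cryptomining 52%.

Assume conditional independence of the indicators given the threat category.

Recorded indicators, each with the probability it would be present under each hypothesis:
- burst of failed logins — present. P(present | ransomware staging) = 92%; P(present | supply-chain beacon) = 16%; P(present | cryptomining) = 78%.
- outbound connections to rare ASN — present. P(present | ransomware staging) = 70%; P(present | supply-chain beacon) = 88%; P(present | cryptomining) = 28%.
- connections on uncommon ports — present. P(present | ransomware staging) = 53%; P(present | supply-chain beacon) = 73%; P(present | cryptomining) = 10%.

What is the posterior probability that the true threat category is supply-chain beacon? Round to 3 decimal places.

For each hypothesis, the unnormalized posterior weight is prior × product of the indicator likelihoods:
  ransomware staging: 0.28 × 0.92 × 0.70 × 0.53 = 0.09557
  supply-chain beacon: 0.20 × 0.16 × 0.88 × 0.73 = 0.020557
  cryptomining: 0.52 × 0.78 × 0.28 × 0.10 = 0.011357
Marginal likelihood of the evidence = 0.12748.
P(supply-chain beacon | evidence) = 0.020557 / 0.12748 ≈ 0.161.

0.161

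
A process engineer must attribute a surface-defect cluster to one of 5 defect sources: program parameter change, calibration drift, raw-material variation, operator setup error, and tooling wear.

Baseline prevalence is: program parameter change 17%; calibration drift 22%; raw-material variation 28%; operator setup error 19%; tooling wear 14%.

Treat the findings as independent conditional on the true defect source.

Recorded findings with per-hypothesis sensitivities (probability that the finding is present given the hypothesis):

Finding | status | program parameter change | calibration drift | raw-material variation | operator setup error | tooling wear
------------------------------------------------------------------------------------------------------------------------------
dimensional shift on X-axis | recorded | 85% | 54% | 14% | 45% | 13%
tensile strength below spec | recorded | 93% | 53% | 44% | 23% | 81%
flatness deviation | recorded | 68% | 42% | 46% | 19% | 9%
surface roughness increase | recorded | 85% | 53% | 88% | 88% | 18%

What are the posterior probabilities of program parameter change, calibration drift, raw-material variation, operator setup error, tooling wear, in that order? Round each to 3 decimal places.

0.760, 0.137, 0.068, 0.032, 0.002

For each hypothesis, the unnormalized posterior weight is prior × product of the finding likelihoods:
  program parameter change: 0.17 × 0.85 × 0.93 × 0.68 × 0.85 = 0.077675
  calibration drift: 0.22 × 0.54 × 0.53 × 0.42 × 0.53 = 0.014016
  raw-material variation: 0.28 × 0.14 × 0.44 × 0.46 × 0.88 = 0.006982
  operator setup error: 0.19 × 0.45 × 0.23 × 0.19 × 0.88 = 0.003288
  tooling wear: 0.14 × 0.13 × 0.81 × 0.09 × 0.18 = 0.00023882
Normalizing constant Z = 0.077675 + 0.014016 + 0.006982 + 0.003288 + 0.00023882 = 0.1022.
P(program parameter change | evidence) = 0.077675 / 0.1022 ≈ 0.760
P(calibration drift | evidence) = 0.014016 / 0.1022 ≈ 0.137
P(raw-material variation | evidence) = 0.006982 / 0.1022 ≈ 0.068
P(operator setup error | evidence) = 0.003288 / 0.1022 ≈ 0.032
P(tooling wear | evidence) = 0.00023882 / 0.1022 ≈ 0.002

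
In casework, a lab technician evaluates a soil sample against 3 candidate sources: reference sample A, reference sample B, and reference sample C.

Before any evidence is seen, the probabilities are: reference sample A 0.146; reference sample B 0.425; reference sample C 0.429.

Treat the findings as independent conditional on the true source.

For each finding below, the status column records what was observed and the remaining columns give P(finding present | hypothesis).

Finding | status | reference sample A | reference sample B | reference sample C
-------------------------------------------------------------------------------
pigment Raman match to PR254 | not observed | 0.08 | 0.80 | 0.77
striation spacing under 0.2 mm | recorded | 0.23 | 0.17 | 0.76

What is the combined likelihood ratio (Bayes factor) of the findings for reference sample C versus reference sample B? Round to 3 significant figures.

5.14

Joint likelihood of the evidence pattern under each hypothesis (using 1 − P(present | H) for each absent finding):
  reference sample C: (1 − 0.77) × 0.76 = 0.1748
  reference sample B: (1 − 0.80) × 0.17 = 0.034
Bayes factor = 0.1748 / 0.034 ≈ 5.14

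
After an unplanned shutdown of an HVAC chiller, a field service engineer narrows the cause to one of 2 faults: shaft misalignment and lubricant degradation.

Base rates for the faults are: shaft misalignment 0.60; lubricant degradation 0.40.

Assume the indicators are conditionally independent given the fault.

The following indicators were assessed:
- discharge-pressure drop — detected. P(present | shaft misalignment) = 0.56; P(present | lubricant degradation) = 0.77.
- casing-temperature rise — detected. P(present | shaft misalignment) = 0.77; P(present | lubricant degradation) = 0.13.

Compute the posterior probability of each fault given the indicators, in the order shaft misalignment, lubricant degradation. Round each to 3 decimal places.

For each hypothesis, the unnormalized posterior weight is prior × product of the indicator likelihoods:
  shaft misalignment: 0.60 × 0.56 × 0.77 = 0.25872
  lubricant degradation: 0.40 × 0.77 × 0.13 = 0.04004
The unnormalized weights sum to 0.29876.
P(shaft misalignment | evidence) = 0.25872 / 0.29876 ≈ 0.866
P(lubricant degradation | evidence) = 0.04004 / 0.29876 ≈ 0.134

0.866, 0.134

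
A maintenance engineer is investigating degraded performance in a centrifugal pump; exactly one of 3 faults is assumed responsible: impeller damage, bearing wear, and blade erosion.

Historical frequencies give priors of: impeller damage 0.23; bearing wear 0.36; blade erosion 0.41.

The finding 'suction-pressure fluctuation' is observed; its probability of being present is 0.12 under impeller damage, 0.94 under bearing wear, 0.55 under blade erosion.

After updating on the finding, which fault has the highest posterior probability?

bearing wear

Multiply each prior by the likelihood of the finding:
  impeller damage: 0.23 × 0.12 = 0.0276
  bearing wear: 0.36 × 0.94 = 0.3384
  blade erosion: 0.41 × 0.55 = 0.2255
Normalizing constant Z = 0.0276 + 0.3384 + 0.2255 = 0.5915.
P(impeller damage | evidence) ≈ 0.0276 / 0.5915 ≈ 0.047
P(bearing wear | evidence) ≈ 0.3384 / 0.5915 ≈ 0.572
P(blade erosion | evidence) ≈ 0.2255 / 0.5915 ≈ 0.381
The largest is 0.572, so bearing wear is most probable.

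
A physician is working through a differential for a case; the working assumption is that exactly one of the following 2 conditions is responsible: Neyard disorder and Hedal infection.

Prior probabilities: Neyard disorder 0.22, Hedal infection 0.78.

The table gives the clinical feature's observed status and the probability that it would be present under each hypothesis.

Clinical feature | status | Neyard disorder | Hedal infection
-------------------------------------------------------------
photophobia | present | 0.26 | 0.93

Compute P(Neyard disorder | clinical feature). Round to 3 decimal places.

0.073

By Bayes' rule, the unnormalized weight for each hypothesis is prior × likelihood:
  Neyard disorder: 0.22 × 0.26 = 0.0572
  Hedal infection: 0.78 × 0.93 = 0.7254
The unnormalized weights sum to 0.7826.
P(Neyard disorder | evidence) = 0.0572 / 0.7826 ≈ 0.073.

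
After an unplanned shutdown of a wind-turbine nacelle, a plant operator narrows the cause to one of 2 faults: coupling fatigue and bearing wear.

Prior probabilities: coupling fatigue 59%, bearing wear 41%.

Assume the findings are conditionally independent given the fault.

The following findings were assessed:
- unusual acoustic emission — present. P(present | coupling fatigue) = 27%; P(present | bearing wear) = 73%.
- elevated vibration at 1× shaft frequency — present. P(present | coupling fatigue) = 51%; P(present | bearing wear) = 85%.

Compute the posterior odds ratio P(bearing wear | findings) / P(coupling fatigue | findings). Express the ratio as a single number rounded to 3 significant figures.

3.13

Unnormalized posterior weight (prior times the finding likelihoods) for each of the two hypotheses:
  bearing wear: 0.41 × 0.73 × 0.85 = 0.2544
  coupling fatigue: 0.59 × 0.27 × 0.51 = 0.081243
Posterior odds = 0.2544 / 0.081243 ≈ 3.13.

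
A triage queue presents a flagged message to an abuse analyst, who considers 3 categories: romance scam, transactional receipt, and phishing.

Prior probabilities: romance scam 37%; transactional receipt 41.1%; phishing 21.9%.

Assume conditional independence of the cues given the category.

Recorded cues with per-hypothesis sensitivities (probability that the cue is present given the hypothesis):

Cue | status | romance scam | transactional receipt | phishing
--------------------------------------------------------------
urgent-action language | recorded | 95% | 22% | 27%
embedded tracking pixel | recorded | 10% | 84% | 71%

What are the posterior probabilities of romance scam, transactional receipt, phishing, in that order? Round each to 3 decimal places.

0.230, 0.496, 0.274

Multiply each prior by the joint likelihood of the cue pattern:
  romance scam: 0.370 × 0.95 × 0.10 = 0.03515
  transactional receipt: 0.411 × 0.22 × 0.84 = 0.075953
  phishing: 0.219 × 0.27 × 0.71 = 0.041982
The unnormalized weights sum to 0.15309.
P(romance scam | evidence) = 0.03515 / 0.15309 ≈ 0.230
P(transactional receipt | evidence) = 0.075953 / 0.15309 ≈ 0.496
P(phishing | evidence) = 0.041982 / 0.15309 ≈ 0.274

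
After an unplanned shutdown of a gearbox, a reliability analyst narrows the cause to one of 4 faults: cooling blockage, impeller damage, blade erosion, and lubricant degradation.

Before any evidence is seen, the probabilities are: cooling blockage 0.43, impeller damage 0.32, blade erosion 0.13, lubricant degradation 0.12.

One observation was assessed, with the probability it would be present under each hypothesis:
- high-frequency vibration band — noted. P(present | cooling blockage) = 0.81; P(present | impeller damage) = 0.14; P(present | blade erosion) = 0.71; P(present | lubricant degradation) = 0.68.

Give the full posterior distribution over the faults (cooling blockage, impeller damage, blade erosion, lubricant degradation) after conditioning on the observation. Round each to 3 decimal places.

By Bayes' rule, the unnormalized weight for each hypothesis is prior × likelihood:
  cooling blockage: 0.43 × 0.81 = 0.3483
  impeller damage: 0.32 × 0.14 = 0.0448
  blade erosion: 0.13 × 0.71 = 0.0923
  lubricant degradation: 0.12 × 0.68 = 0.0816
The unnormalized weights sum to 0.567.
P(cooling blockage | evidence) = 0.3483 / 0.567 ≈ 0.614
P(impeller damage | evidence) = 0.0448 / 0.567 ≈ 0.079
P(blade erosion | evidence) = 0.0923 / 0.567 ≈ 0.163
P(lubricant degradation | evidence) = 0.0816 / 0.567 ≈ 0.144

0.614, 0.079, 0.163, 0.144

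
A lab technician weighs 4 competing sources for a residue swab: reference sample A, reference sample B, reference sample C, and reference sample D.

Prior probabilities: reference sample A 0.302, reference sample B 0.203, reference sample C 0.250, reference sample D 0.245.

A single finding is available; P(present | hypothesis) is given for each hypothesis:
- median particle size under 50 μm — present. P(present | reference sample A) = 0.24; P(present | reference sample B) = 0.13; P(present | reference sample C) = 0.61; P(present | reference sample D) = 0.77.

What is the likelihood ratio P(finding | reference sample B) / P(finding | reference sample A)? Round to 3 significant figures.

0.542

Likelihood of this finding under each hypothesis:
  reference sample B: 0.13
  reference sample A: 0.24
Bayes factor = 0.13 / 0.24 ≈ 0.542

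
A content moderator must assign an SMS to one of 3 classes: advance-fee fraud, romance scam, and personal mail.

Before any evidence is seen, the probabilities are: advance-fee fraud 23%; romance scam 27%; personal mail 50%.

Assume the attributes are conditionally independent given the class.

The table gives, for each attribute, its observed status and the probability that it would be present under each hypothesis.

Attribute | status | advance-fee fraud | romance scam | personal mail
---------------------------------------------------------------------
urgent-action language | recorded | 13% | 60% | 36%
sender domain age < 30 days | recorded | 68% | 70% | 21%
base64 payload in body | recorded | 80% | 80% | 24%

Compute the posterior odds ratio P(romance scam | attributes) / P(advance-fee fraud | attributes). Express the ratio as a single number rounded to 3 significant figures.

5.58

Unnormalized posterior weight (prior times the attribute likelihoods) for each of the two hypotheses:
  romance scam: 0.27 × 0.60 × 0.70 × 0.80 = 0.09072
  advance-fee fraud: 0.23 × 0.13 × 0.68 × 0.80 = 0.016266
Odds(romance scam : advance-fee fraud) = 0.09072 / 0.016266 ≈ 5.58.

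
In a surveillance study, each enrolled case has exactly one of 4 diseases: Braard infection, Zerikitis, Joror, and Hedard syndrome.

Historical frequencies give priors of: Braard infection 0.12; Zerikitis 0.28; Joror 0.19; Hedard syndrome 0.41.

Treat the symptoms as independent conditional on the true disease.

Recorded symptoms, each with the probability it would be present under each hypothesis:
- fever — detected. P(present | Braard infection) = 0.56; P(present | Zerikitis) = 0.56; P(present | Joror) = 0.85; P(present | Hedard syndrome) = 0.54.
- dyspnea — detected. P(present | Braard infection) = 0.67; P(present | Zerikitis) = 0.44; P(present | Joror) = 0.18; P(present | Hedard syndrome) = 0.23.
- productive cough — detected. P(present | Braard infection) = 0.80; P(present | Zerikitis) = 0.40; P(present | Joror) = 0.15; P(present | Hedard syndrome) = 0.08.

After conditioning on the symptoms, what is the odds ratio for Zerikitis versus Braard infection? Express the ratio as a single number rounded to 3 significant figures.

0.766

Unnormalized posterior weight (prior times the symptom likelihoods) for each of the two hypotheses:
  Zerikitis: 0.28 × 0.56 × 0.44 × 0.40 = 0.027597
  Braard infection: 0.12 × 0.56 × 0.67 × 0.80 = 0.036019
Odds(Zerikitis : Braard infection) = 0.027597 / 0.036019 ≈ 0.766.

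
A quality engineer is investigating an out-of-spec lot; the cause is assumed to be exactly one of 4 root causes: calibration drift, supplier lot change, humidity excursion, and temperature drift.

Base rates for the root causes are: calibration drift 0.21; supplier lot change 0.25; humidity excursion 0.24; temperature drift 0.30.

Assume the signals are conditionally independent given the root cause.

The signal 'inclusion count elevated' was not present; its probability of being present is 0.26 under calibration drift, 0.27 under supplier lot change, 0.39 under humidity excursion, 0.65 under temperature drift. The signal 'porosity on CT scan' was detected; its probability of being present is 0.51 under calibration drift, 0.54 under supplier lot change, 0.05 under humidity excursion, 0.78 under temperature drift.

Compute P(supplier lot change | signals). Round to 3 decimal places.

0.369

By Bayes' rule with conditional independence, the unnormalized weight for each hypothesis is prior × ∏ likelihoods (using 1 − P(present | H) for each absent signal):
  calibration drift: 0.21 × (1 − 0.26) × 0.51 = 0.079254
  supplier lot change: 0.25 × (1 − 0.27) × 0.54 = 0.09855
  humidity excursion: 0.24 × (1 − 0.39) × 0.05 = 0.00732
  temperature drift: 0.30 × (1 − 0.65) × 0.78 = 0.0819
Normalizing constant Z = 0.079254 + 0.09855 + 0.00732 + 0.0819 = 0.26702.
P(supplier lot change | evidence) = 0.09855 / 0.26702 ≈ 0.369.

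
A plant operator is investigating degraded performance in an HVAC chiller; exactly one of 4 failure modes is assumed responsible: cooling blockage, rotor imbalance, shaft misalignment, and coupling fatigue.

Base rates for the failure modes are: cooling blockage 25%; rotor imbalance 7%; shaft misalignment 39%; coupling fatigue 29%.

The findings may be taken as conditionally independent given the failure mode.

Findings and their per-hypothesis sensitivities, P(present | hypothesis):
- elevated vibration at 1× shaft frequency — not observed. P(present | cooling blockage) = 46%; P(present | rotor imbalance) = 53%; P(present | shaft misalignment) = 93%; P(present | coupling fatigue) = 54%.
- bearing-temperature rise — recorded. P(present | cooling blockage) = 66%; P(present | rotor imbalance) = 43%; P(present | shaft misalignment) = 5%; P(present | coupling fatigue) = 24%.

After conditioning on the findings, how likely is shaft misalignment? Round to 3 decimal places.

0.010

For each hypothesis, the unnormalized posterior weight is prior × product of the finding likelihoods (using 1 − P(present | H) for each absent finding):
  cooling blockage: 0.25 × (1 − 0.46) × 0.66 = 0.0891
  rotor imbalance: 0.07 × (1 − 0.53) × 0.43 = 0.014147
  shaft misalignment: 0.39 × (1 − 0.93) × 0.05 = 0.001365
  coupling fatigue: 0.29 × (1 − 0.54) × 0.24 = 0.032016
Marginal likelihood of the evidence = 0.13663.
P(shaft misalignment | evidence) = 0.001365 / 0.13663 ≈ 0.010.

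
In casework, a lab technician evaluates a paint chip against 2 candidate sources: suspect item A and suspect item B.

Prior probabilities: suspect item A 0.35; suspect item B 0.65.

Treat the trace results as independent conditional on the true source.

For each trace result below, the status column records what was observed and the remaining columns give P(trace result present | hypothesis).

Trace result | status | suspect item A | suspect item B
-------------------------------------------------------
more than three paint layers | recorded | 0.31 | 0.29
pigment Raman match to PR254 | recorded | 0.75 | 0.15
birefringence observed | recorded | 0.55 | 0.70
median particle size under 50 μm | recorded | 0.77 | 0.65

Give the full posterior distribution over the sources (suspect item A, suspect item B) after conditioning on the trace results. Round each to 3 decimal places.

For each hypothesis, the unnormalized posterior weight is prior × product of the trace result likelihoods:
  suspect item A: 0.35 × 0.31 × 0.75 × 0.55 × 0.77 = 0.034462
  suspect item B: 0.65 × 0.29 × 0.15 × 0.70 × 0.65 = 0.012865
The unnormalized weights sum to 0.047327.
P(suspect item A | evidence) = 0.034462 / 0.047327 ≈ 0.728
P(suspect item B | evidence) = 0.012865 / 0.047327 ≈ 0.272

0.728, 0.272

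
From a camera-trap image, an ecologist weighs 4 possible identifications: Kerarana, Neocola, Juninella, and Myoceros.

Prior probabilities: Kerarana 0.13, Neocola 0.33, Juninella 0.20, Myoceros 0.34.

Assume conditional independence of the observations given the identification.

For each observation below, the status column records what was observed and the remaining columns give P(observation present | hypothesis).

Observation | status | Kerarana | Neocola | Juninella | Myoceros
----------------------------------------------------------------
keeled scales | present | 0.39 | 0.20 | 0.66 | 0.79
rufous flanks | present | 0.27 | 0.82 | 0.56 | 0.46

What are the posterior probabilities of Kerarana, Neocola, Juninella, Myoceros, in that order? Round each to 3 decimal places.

By Bayes' rule with conditional independence, the unnormalized weight for each hypothesis is prior × ∏ likelihoods:
  Kerarana: 0.13 × 0.39 × 0.27 = 0.013689
  Neocola: 0.33 × 0.20 × 0.82 = 0.05412
  Juninella: 0.20 × 0.66 × 0.56 = 0.07392
  Myoceros: 0.34 × 0.79 × 0.46 = 0.12356
Normalizing constant Z = 0.013689 + 0.05412 + 0.07392 + 0.12356 = 0.26529.
P(Kerarana | evidence) = 0.013689 / 0.26529 ≈ 0.052
P(Neocola | evidence) = 0.05412 / 0.26529 ≈ 0.204
P(Juninella | evidence) = 0.07392 / 0.26529 ≈ 0.279
P(Myoceros | evidence) = 0.12356 / 0.26529 ≈ 0.466

0.052, 0.204, 0.279, 0.466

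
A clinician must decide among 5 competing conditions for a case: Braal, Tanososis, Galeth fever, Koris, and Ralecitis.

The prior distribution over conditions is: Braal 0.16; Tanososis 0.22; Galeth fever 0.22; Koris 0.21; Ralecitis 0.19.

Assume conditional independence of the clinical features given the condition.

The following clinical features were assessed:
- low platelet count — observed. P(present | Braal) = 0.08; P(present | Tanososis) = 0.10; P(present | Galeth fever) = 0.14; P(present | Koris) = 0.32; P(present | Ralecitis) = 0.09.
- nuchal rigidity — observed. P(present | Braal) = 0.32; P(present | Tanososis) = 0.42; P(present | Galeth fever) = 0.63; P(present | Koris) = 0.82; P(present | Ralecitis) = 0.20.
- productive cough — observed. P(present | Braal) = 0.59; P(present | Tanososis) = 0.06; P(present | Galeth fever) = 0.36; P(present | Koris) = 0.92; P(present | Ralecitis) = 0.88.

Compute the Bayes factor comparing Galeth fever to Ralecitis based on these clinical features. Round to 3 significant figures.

2.00

Take the product of per-clinical feature likelihoods under each hypothesis, then divide.
  Galeth fever: 0.14 × 0.63 × 0.36 = 0.031752
  Ralecitis: 0.09 × 0.20 × 0.88 = 0.01584
Bayes factor = 0.031752 / 0.01584 ≈ 2.00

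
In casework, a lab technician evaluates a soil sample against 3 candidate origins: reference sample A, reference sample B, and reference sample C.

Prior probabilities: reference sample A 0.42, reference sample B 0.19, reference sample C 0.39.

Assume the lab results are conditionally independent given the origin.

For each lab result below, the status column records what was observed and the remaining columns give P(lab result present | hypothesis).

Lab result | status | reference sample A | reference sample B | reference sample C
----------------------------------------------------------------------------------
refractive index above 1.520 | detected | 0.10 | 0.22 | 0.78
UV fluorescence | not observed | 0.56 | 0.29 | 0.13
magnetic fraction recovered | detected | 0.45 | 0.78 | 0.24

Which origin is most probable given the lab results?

For each hypothesis, the unnormalized posterior weight is prior × product of the lab result likelihoods (using 1 − P(present | H) for each absent lab result):
  reference sample A: 0.42 × 0.10 × (1 − 0.56) × 0.45 = 0.008316
  reference sample B: 0.19 × 0.22 × (1 − 0.29) × 0.78 = 0.023149
  reference sample C: 0.39 × 0.78 × (1 − 0.13) × 0.24 = 0.063517
Marginal likelihood of the evidence = 0.094982.
P(reference sample A | evidence) ≈ 0.008316 / 0.094982 ≈ 0.088
P(reference sample B | evidence) ≈ 0.023149 / 0.094982 ≈ 0.244
P(reference sample C | evidence) ≈ 0.063517 / 0.094982 ≈ 0.669
The largest is 0.669, so reference sample C is most probable.

reference sample C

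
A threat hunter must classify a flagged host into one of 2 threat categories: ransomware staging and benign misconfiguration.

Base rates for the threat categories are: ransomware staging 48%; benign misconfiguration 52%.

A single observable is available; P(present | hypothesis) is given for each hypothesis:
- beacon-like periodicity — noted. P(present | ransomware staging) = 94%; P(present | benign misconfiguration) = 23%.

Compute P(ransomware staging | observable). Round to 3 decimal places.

For each hypothesis, the unnormalized posterior weight is prior × likelihood:
  ransomware staging: 0.48 × 0.94 = 0.4512
  benign misconfiguration: 0.52 × 0.23 = 0.1196
Marginal likelihood of the evidence = 0.5708.
P(ransomware staging | evidence) = 0.4512 / 0.5708 ≈ 0.790.

0.790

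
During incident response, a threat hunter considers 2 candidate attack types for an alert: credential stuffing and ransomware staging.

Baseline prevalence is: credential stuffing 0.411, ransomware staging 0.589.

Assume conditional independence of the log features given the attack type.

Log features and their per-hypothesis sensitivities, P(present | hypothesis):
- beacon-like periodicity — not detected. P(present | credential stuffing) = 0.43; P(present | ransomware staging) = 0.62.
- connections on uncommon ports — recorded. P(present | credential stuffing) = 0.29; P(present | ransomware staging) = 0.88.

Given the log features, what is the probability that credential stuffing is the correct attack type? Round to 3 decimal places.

0.256

Multiply each prior by the joint likelihood of the log feature pattern (using 1 − P(present | H) for each absent log feature):
  credential stuffing: 0.411 × (1 − 0.43) × 0.29 = 0.067938
  ransomware staging: 0.589 × (1 − 0.62) × 0.88 = 0.19696
The unnormalized weights sum to 0.2649.
P(credential stuffing | evidence) = 0.067938 / 0.2649 ≈ 0.256.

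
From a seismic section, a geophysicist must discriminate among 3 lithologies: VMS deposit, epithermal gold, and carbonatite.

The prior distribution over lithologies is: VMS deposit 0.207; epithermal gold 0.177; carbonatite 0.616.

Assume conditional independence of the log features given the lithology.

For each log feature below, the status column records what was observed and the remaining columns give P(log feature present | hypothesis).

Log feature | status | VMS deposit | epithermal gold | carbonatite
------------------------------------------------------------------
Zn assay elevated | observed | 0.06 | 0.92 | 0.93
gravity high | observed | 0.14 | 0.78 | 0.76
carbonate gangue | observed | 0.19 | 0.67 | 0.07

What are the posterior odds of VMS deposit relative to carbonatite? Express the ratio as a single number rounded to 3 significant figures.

0.0108

The normalizing constant cancels in an odds ratio, so compute prior × likelihood for the two hypotheses only:
  VMS deposit: 0.207 × 0.06 × 0.14 × 0.19 = 0.00033037
  carbonatite: 0.616 × 0.93 × 0.76 × 0.07 = 0.030477
Odds(VMS deposit : carbonatite) = 0.00033037 / 0.030477 ≈ 0.0108.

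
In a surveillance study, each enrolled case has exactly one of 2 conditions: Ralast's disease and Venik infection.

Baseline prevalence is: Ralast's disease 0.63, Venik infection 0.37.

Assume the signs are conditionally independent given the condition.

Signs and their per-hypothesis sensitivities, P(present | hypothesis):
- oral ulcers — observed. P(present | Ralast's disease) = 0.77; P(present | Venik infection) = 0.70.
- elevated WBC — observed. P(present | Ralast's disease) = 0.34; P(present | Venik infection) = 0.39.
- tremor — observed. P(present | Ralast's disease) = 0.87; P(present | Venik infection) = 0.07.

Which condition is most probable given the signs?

Ralast's disease

By Bayes' rule with conditional independence, the unnormalized weight for each hypothesis is prior × ∏ likelihoods:
  Ralast's disease: 0.63 × 0.77 × 0.34 × 0.87 = 0.14349
  Venik infection: 0.37 × 0.70 × 0.39 × 0.07 = 0.0070707
Normalizing constant Z = 0.14349 + 0.0070707 = 0.15056.
P(Ralast's disease | evidence) ≈ 0.14349 / 0.15056 ≈ 0.953
P(Venik infection | evidence) ≈ 0.0070707 / 0.15056 ≈ 0.047
The largest is 0.953, so Ralast's disease is most probable.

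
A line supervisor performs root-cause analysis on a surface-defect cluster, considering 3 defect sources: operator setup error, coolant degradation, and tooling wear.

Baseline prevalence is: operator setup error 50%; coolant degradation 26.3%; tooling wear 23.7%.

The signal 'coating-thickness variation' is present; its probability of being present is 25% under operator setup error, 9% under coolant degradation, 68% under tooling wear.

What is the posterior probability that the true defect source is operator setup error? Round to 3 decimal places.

Multiply each prior by the likelihood of the signal:
  operator setup error: 0.500 × 0.25 = 0.125
  coolant degradation: 0.263 × 0.09 = 0.02367
  tooling wear: 0.237 × 0.68 = 0.16116
Marginal likelihood of the evidence = 0.30983.
P(operator setup error | evidence) = 0.125 / 0.30983 ≈ 0.403.

0.403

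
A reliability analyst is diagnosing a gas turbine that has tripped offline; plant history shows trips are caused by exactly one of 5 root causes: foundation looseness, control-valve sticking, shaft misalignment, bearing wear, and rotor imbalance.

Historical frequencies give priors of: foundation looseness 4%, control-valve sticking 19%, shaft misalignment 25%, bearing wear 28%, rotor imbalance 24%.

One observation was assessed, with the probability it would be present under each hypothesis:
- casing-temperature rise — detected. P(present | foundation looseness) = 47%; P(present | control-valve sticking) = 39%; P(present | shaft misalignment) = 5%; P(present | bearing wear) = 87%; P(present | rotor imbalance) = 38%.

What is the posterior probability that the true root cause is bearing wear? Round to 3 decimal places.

Multiply each prior by the likelihood of the observation:
  foundation looseness: 0.04 × 0.47 = 0.0188
  control-valve sticking: 0.19 × 0.39 = 0.0741
  shaft misalignment: 0.25 × 0.05 = 0.0125
  bearing wear: 0.28 × 0.87 = 0.2436
  rotor imbalance: 0.24 × 0.38 = 0.0912
The unnormalized weights sum to 0.4402.
P(bearing wear | evidence) = 0.2436 / 0.4402 ≈ 0.553.

0.553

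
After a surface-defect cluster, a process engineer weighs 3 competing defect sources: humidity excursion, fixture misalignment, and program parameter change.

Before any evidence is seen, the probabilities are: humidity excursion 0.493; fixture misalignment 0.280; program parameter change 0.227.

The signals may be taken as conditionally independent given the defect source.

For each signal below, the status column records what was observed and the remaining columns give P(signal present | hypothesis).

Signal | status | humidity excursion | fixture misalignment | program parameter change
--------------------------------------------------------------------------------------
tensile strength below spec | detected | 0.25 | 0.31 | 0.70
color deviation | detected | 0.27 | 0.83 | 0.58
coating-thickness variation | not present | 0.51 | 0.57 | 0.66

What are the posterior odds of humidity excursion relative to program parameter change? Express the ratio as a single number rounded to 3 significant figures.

0.520

Posterior odds equal prior odds times the likelihood ratio; only the two competing hypotheses matter (using 1 − P(present | H) for each absent signal).
  humidity excursion: 0.493 × 0.25 × 0.27 × (1 − 0.51) = 0.016306
  program parameter change: 0.227 × 0.70 × 0.58 × (1 − 0.66) = 0.031335
Odds(humidity excursion : program parameter change) = 0.016306 / 0.031335 ≈ 0.520.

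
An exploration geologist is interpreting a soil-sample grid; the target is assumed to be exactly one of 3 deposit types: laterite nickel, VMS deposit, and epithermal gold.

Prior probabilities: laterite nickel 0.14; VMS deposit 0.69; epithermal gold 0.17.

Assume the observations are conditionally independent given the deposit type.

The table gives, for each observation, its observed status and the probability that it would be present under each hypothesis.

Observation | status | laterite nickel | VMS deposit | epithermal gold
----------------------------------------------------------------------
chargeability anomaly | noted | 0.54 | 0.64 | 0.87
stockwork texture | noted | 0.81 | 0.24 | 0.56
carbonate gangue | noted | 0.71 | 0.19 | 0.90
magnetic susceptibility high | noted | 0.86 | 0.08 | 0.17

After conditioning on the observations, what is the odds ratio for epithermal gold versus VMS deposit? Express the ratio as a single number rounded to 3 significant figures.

Posterior odds equal prior odds times the likelihood ratio; only the two competing hypotheses matter.
  epithermal gold: 0.17 × 0.87 × 0.56 × 0.90 × 0.17 = 0.012672
  VMS deposit: 0.69 × 0.64 × 0.24 × 0.19 × 0.08 = 0.001611
Odds(epithermal gold : VMS deposit) = 0.012672 / 0.001611 ≈ 7.87.

7.87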